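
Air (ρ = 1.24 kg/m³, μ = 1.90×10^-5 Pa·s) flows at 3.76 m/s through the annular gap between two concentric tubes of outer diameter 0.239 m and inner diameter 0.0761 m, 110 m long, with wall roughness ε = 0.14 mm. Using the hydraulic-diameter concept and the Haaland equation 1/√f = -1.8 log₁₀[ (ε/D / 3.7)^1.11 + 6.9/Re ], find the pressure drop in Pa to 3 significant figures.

Hydraulic diameter D_h = 4A/P = D_o - D_i = 0.239 - 0.0761 = 0.1629 m.
Re = ρVD_h/μ = 1.24·3.76·0.1629/1.9e-05 = 3.997e+04.
ε/D_h = 0.00014/0.1629 = 0.000859; Haaland gives 1/√f = -1.8 log₁₀[9.25e-05+0.000173] = 6.438, so f = 0.02413.
ΔP = f(L/D_h)(ρV²/2) = 0.02413·110/0.1629·8.765 = 142.8 Pa.

ΔP ≈ 143 Pa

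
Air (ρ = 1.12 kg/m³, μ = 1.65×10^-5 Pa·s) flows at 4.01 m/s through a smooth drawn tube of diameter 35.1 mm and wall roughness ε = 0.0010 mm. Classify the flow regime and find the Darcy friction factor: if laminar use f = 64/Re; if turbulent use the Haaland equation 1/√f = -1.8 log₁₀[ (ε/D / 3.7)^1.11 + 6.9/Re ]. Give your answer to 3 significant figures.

Re = ρVD/μ = 1.12·4.01·0.0351/1.65e-05 = 9554.
Re > 4000 → turbulent. ε/D = 1e-06/0.0351 = 2.85e-05; Haaland: 1/√f = -1.8 log₁₀[2.11e-06 + 0.000722] = 5.652, so f = 0.0313.

f ≈ 0.0313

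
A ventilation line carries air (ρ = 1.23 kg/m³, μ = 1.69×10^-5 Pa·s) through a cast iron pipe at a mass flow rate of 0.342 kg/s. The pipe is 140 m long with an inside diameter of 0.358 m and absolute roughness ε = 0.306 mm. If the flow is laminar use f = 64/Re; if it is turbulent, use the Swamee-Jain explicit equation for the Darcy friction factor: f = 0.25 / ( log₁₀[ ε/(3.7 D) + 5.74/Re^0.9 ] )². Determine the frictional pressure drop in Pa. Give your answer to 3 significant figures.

ΔP ≈ 41.5 Pa

A = πD²/4 = π(0.358)²/4 = 0.1007 m²; mean velocity V = ṁ/(ρA) = 0.342/(1.23 · 0.1007) = 2.762 m/s.
Reynolds number Re = ρVD/μ = 1.23 · 2.762 · 0.358 / 1.69e-05 = 7.197e+04.
Re > 4000 → turbulent. Relative roughness ε/D = 0.000306/0.358 = 0.000855. Swamee-Jain: f = 0.25/(log₁₀[0.000855/3.7 + 5.74/7.197e+04^0.9])² = 0.25/(log₁₀[0.000231 + 0.000244])² = 0.25/(-3.323)² = 0.02264.
Darcy-Weisbach: ΔP = f(L/D)(ρV²/2) = 0.02264·(140/0.358)·(1.23·2.762²/2) = 0.02264·391.1·4.693 = 41.54 Pa.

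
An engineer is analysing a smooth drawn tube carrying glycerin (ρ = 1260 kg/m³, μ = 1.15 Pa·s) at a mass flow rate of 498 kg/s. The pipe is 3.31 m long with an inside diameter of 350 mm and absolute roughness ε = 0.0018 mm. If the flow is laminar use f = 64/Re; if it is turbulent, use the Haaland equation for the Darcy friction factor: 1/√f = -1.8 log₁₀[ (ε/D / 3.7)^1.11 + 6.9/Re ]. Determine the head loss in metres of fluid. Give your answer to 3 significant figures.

h_f ≈ 0.330 m

A = πD²/4 = π(0.35)²/4 = 0.09621 m²; mean velocity V = ṁ/(ρA) = 498/(1260 · 0.09621) = 4.108 m/s.
Reynolds number Re = ρVD/μ = 1260 · 4.108 · 0.35 / 1.15 = 1575.
Re < 2300 → laminar flow, so f = 64/Re = 64/1575 = 0.04063 (the turbulent correlation is not needed).
Darcy-Weisbach: ΔP = f(L/D)(ρV²/2) = 0.04063·(3.31/0.35)·(1260·4.108²/2) = 0.04063·9.457·1.063e+04 = 4085 Pa.
Head loss h_f = ΔP/(ρg) = 4085/(1260·9.81) = 0.330 m.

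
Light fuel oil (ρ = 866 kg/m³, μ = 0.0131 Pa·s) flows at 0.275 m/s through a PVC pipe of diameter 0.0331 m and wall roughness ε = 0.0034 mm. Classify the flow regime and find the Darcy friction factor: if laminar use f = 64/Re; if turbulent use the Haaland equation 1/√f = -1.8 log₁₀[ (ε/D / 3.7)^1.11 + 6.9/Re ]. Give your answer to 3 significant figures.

f ≈ 0.106

Re = ρVD/μ = 866·0.275·0.0331/0.0131 = 601.7.
Re < 2300 → laminar, so f = 64/Re = 0.1064 (roughness is irrelevant in laminar flow).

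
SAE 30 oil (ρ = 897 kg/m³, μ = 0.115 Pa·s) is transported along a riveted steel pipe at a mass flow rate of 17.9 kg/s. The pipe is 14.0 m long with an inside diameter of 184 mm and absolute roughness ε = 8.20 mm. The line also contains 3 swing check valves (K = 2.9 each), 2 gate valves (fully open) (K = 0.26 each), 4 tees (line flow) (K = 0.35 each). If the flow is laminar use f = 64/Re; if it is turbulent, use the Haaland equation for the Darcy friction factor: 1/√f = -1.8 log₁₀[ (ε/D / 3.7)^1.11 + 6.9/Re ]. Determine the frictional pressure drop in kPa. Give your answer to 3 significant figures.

A = πD²/4 = π(0.184)²/4 = 0.02659 m²; mean velocity V = ṁ/(ρA) = 17.9/(897 · 0.02659) = 0.7505 m/s.
Reynolds number Re = ρVD/μ = 897 · 0.7505 · 0.184 / 0.115 = 1077.
Re < 2300 → laminar flow, so f = 64/Re = 64/1077 = 0.05942 (the turbulent correlation is not needed).
Total minor-loss coefficient ΣK = 3·2.9 + 2·0.26 + 4·0.35 = 10.6.
ΔP = [f·L/D + ΣK]·(ρV²/2) = [0.05942·14/0.184 + 10.6]·(897·0.7505²/2) = [4.521 + 10.6]·252.6 = 3825 Pa.
ΔP = 3825 Pa = 3.82 kPa.

ΔP ≈ 3.82 kPa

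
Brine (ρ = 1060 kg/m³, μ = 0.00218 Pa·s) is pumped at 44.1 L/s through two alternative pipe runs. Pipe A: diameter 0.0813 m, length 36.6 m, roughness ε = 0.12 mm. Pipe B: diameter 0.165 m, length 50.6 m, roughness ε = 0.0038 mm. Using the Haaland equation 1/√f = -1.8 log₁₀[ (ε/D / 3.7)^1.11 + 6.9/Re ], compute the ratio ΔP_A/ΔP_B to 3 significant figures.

Pipe A: V = Q/A = 0.0441/0.005191 = 8.495 m/s; Re = 3.358e+05; ε/D = 0.00148; Haaland → f = 0.02227; ΔP_A = f(L/D)(ρV²/2) = 3.834e+05 Pa.
Pipe B: V = Q/A = 0.0441/0.02138 = 2.062 m/s; Re = 1.655e+05; ε/D = 2.3e-05; Haaland → f = 0.01621; ΔP_B = f(L/D)(ρV²/2) = 1.121e+04 Pa.
ΔP_A/ΔP_B = 3.834e+05/1.121e+04 = 34.2.

ΔP_A/ΔP_B ≈ 34.2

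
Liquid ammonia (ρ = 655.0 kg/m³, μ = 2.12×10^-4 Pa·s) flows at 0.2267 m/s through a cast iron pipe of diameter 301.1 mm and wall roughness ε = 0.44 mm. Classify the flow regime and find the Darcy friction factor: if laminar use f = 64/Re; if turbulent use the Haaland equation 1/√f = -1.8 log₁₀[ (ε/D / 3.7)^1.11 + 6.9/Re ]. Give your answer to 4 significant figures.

Re = ρVD/μ = 655·0.2267·0.3011/0.000212 = 2.109e+05.
Re > 4000 → turbulent. ε/D = 0.00044/0.3011 = 0.00146; Haaland: 1/√f = -1.8 log₁₀[0.000167 + 3.27e-05] = 6.66, so f = 0.02254.

f ≈ 0.02254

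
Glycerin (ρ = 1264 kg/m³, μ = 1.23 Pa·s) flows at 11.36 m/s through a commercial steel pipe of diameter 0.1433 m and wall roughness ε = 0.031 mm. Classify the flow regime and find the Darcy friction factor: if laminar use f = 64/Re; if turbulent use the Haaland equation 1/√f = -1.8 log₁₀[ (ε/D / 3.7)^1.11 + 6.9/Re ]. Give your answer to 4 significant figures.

Re = ρVD/μ = 1264·11.36·0.1433/1.23 = 1673.
Re < 2300 → laminar, so f = 64/Re = 0.03826 (roughness is irrelevant in laminar flow).

f ≈ 0.03826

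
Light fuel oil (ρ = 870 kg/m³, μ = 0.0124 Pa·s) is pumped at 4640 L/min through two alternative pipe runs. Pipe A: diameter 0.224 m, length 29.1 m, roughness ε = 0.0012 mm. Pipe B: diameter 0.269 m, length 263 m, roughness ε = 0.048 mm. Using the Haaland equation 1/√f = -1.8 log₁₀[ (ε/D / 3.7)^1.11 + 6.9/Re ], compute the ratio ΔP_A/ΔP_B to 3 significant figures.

Pipe A: V = Q/A = 0.07733/0.03941 = 1.962 m/s; Re = 3.084e+04; ε/D = 5.36e-06; Haaland → f = 0.02317; ΔP_A = f(L/D)(ρV²/2) = 5043 Pa.
Pipe B: V = Q/A = 0.07733/0.05683 = 1.361 m/s; Re = 2.568e+04; ε/D = 0.000178; Haaland → f = 0.02455; ΔP_B = f(L/D)(ρV²/2) = 1.934e+04 Pa.
ΔP_A/ΔP_B = 5043/1.934e+04 = 0.261.

ΔP_A/ΔP_B ≈ 0.261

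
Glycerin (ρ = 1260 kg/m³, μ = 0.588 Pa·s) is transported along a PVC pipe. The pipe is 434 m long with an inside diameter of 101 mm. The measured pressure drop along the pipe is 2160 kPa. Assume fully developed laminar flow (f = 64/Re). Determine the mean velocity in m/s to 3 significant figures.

For laminar flow, f = 64/Re with Re = ρVD/μ, so Darcy-Weisbach reduces to ΔP = 32μLV/D². Solving for V: V = ΔP·D²/(32μL) = 2.16e+06·(0.101)²/(32·0.588·434) = 2.698 m/s.
Check: Re = ρVD/μ = 1260·2.698·0.101/0.588 = 584 < 2300, so the laminar assumption holds.

V ≈ 2.70 m/s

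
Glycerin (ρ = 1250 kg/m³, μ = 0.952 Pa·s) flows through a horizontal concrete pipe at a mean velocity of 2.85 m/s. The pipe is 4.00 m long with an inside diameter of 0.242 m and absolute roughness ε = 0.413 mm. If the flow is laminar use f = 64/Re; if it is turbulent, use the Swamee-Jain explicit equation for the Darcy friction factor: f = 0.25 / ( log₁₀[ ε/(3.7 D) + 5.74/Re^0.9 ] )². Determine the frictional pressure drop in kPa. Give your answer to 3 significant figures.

ΔP ≈ 5.93 kPa

Reynolds number Re = ρVD/μ = 1250 · 2.85 · 0.242 / 0.952 = 905.6.
Re < 2300 → laminar flow, so f = 64/Re = 64/905.6 = 0.07067 (the turbulent correlation is not needed).
Darcy-Weisbach: ΔP = f(L/D)(ρV²/2) = 0.07067·(4/0.242)·(1250·2.85²/2) = 0.07067·16.53·5077 = 5930 Pa.
ΔP = 5930 Pa = 5.93 kPa.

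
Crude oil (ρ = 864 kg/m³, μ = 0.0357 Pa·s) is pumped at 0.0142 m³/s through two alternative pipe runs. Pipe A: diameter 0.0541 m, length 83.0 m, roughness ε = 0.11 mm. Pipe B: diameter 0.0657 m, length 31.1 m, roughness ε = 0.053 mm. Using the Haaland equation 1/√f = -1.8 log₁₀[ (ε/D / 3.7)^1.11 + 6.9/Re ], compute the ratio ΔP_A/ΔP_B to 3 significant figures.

Pipe A: V = Q/A = 0.0142/0.002299 = 6.177 m/s; Re = 8088; ε/D = 0.00203; Haaland → f = 0.0352; ΔP_A = f(L/D)(ρV²/2) = 8.903e+05 Pa.
Pipe B: V = Q/A = 0.0142/0.00339 = 4.189 m/s; Re = 6660; ε/D = 0.000807; Haaland → f = 0.03547; ΔP_B = f(L/D)(ρV²/2) = 1.272e+05 Pa.
ΔP_A/ΔP_B = 8.903e+05/1.272e+05 = 7.00.

ΔP_A/ΔP_B ≈ 7.00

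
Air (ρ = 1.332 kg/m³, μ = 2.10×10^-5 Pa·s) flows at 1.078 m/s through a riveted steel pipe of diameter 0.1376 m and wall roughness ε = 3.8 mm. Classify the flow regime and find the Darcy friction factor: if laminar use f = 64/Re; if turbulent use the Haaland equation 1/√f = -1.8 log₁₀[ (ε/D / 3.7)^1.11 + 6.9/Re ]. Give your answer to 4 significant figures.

Re = ρVD/μ = 1.332·1.078·0.1376/2.1e-05 = 9409.
Re > 4000 → turbulent. ε/D = 0.0038/0.1376 = 0.0276; Haaland: 1/√f = -1.8 log₁₀[0.00436 + 0.000733] = 4.128, so f = 0.05868.

f ≈ 0.05868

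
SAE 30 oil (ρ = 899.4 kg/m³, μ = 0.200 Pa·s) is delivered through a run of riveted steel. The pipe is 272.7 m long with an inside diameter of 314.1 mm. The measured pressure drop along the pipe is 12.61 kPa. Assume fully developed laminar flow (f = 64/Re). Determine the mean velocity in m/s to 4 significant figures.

For laminar flow, f = 64/Re with Re = ρVD/μ, so Darcy-Weisbach reduces to ΔP = 32μLV/D². Solving for V: V = ΔP·D²/(32μL) = 1.261e+04·(0.3141)²/(32·0.2·272.7) = 0.7128 m/s.
Check: Re = ρVD/μ = 899.4·0.7128·0.3141/0.2 = 1007 < 2300, so the laminar assumption holds.

V ≈ 0.7128 m/s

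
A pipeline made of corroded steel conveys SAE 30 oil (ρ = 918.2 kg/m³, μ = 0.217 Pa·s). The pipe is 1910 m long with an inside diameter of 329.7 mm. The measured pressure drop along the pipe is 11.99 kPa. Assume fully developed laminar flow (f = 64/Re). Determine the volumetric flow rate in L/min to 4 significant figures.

For laminar flow, f = 64/Re with Re = ρVD/μ, so Darcy-Weisbach reduces to ΔP = 32μLV/D². Solving for V: V = ΔP·D²/(32μL) = 1.199e+04·(0.3297)²/(32·0.217·1910) = 0.09827 m/s.
Check: Re = ρVD/μ = 918.2·0.09827·0.3297/0.217 = 137.1 < 2300, so the laminar assumption holds.
Q = V·A = 0.09827·(π/4·0.3297²) = 0.00839 m³/s = 503.4 L/min.

Q ≈ 503.4 L/min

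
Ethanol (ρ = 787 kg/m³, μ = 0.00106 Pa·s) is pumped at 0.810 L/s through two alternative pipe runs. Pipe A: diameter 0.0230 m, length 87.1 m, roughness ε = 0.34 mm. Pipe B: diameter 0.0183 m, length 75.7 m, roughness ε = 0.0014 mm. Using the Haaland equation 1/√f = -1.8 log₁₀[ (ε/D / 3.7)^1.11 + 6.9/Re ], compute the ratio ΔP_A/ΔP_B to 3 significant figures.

Pipe A: V = Q/A = 0.00081/0.0004155 = 1.95 m/s; Re = 3.329e+04; ε/D = 0.0148; Haaland → f = 0.04487; ΔP_A = f(L/D)(ρV²/2) = 2.541e+05 Pa.
Pipe B: V = Q/A = 0.00081/0.000263 = 3.08 m/s; Re = 4.184e+04; ε/D = 7.65e-05; Haaland → f = 0.02176; ΔP_B = f(L/D)(ρV²/2) = 3.359e+05 Pa.
ΔP_A/ΔP_B = 2.541e+05/3.359e+05 = 0.757.

ΔP_A/ΔP_B ≈ 0.757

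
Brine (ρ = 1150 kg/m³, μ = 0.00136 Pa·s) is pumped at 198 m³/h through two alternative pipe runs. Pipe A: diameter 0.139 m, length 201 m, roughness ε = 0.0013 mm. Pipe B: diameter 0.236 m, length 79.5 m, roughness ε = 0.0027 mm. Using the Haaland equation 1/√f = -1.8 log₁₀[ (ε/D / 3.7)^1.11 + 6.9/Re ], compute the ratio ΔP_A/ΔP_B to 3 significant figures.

ΔP_A/ΔP_B ≈ 32.4

Pipe A: V = Q/A = 0.055/0.01517 = 3.624 m/s; Re = 4.26e+05; ε/D = 9.35e-06; Haaland → f = 0.01354; ΔP_A = f(L/D)(ρV²/2) = 1.479e+05 Pa.
Pipe B: V = Q/A = 0.055/0.04374 = 1.257 m/s; Re = 2.509e+05; ε/D = 1.14e-05; Haaland → f = 0.01492; ΔP_B = f(L/D)(ρV²/2) = 4568 Pa.
ΔP_A/ΔP_B = 1.479e+05/4568 = 32.4.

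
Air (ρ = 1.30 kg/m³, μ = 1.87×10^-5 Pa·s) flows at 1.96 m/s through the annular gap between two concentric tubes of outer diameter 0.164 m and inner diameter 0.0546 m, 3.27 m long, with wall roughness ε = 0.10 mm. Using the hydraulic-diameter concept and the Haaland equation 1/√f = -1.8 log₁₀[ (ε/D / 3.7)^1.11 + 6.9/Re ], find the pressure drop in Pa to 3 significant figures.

Hydraulic diameter D_h = 4A/P = D_o - D_i = 0.164 - 0.0546 = 0.1094 m.
Re = ρVD_h/μ = 1.3·1.96·0.1094/1.87e-05 = 1.491e+04.
ε/D_h = 0.0001/0.1094 = 0.000914; Haaland gives 1/√f = -1.8 log₁₀[9.91e-05+0.000463] = 5.851, so f = 0.02922.
ΔP = f(L/D_h)(ρV²/2) = 0.02922·3.27/0.1094·2.497 = 2.181 Pa.

ΔP ≈ 2.18 Pa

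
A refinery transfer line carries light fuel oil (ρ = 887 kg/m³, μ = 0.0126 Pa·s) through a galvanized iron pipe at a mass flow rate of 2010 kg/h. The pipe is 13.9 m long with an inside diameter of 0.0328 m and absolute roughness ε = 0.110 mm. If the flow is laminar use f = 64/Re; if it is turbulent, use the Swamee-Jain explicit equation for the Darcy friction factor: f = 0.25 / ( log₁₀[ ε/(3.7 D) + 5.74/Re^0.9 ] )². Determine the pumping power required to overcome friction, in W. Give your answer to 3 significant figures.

P ≈ 2.44 W

ṁ = 2010 kg/h = 2010/3600 = 0.5583 kg/s.
A = πD²/4 = π(0.0328)²/4 = 0.000845 m²; mean velocity V = ṁ/(ρA) = 0.5583/(887 · 0.000845) = 0.745 m/s.
Reynolds number Re = ρVD/μ = 887 · 0.745 · 0.0328 / 0.0126 = 1720.
Re < 2300 → laminar flow, so f = 64/Re = 64/1720 = 0.03721 (the turbulent correlation is not needed).
Darcy-Weisbach: ΔP = f(L/D)(ρV²/2) = 0.03721·(13.9/0.0328)·(887·0.745²/2) = 0.03721·423.8·246.1 = 3881 Pa.
Q = ṁ/ρ = 0.5583/887 = 0.0006295 m³/s.
Pumping power P = QΔP = 0.0006295·3881 = 2.443 W = 2.44 W.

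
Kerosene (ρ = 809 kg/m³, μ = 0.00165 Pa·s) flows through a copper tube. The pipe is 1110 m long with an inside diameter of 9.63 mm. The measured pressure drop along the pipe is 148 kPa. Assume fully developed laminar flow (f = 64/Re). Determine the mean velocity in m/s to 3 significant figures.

For laminar flow, f = 64/Re with Re = ρVD/μ, so Darcy-Weisbach reduces to ΔP = 32μLV/D². Solving for V: V = ΔP·D²/(32μL) = 1.48e+05·(0.00963)²/(32·0.00165·1110) = 0.2342 m/s.
Check: Re = ρVD/μ = 809·0.2342·0.00963/0.00165 = 1106 < 2300, so the laminar assumption holds.

V ≈ 0.234 m/s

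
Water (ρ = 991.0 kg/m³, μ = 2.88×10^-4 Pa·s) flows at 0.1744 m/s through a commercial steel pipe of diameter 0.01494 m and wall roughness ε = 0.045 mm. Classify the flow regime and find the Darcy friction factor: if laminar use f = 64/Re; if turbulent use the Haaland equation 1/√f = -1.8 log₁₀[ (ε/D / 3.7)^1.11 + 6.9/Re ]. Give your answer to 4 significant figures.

Re = ρVD/μ = 991·0.1744·0.01494/0.000288 = 8966.
Re > 4000 → turbulent. ε/D = 4.5e-05/0.01494 = 0.00301; Haaland: 1/√f = -1.8 log₁₀[0.000372 + 0.00077] = 5.296, so f = 0.03565.

f ≈ 0.03565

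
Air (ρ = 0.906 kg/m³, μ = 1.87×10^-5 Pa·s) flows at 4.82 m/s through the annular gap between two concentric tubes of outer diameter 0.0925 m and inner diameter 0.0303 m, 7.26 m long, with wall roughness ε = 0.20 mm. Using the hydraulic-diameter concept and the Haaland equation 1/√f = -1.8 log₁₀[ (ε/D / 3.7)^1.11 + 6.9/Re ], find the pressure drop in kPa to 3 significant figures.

Hydraulic diameter D_h = 4A/P = D_o - D_i = 0.0925 - 0.0303 = 0.0622 m.
Re = ρVD_h/μ = 0.906·4.82·0.0622/1.87e-05 = 1.453e+04.
ε/D_h = 0.0002/0.0622 = 0.00322; Haaland gives 1/√f = -1.8 log₁₀[0.0004+0.000475] = 5.504, so f = 0.03301.
ΔP = f(L/D_h)(ρV²/2) = 0.03301·7.26/0.0622·10.52 = 40.55 Pa.
ΔP = 0.0405 kPa.

ΔP ≈ 0.0405 kPa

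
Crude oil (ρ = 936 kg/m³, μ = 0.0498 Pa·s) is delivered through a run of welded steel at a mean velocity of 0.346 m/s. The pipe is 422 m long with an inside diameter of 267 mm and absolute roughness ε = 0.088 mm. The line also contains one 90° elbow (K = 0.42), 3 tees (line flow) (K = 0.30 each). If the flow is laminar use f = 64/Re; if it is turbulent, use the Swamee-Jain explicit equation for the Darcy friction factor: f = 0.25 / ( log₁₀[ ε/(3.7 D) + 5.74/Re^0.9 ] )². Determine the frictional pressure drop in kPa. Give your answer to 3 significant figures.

Reynolds number Re = ρVD/μ = 936 · 0.346 · 0.267 / 0.0498 = 1736.
Re < 2300 → laminar flow, so f = 64/Re = 64/1736 = 0.03686 (the turbulent correlation is not needed).
Total minor-loss coefficient ΣK = 1·0.42 + 3·0.3 = 1.32.
ΔP = [f·L/D + ΣK]·(ρV²/2) = [0.03686·422/0.267 + 1.32]·(936·0.346²/2) = [58.26 + 1.32]·56.03 = 3338 Pa.
ΔP = 3338 Pa = 3.34 kPa.

ΔP ≈ 3.34 kPa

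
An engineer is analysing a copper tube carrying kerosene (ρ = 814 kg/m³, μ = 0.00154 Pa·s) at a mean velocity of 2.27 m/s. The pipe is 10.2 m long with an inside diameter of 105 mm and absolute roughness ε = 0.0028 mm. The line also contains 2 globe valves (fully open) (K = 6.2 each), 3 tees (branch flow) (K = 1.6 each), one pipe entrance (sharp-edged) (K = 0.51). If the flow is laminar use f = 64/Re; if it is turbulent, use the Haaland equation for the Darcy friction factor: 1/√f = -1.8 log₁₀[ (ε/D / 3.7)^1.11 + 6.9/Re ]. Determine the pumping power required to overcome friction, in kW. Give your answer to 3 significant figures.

Reynolds number Re = ρVD/μ = 814 · 2.27 · 0.105 / 0.00154 = 1.26e+05.
Re > 4000 → turbulent. Relative roughness ε/D = 2.8e-06/0.105 = 2.67e-05. Haaland: 1/√f = -1.8 log₁₀[(2.67e-05/3.7)^1.11 + 6.9/1.26e+05] = -1.8 log₁₀[1.96e-06 + 5.48e-05] = 7.643, so f = 0.01712.
Total minor-loss coefficient ΣK = 2·6.2 + 3·1.6 + 1·0.51 = 17.7.
ΔP = [f·L/D + ΣK]·(ρV²/2) = [0.01712·10.2/0.105 + 17.7]·(814·2.27²/2) = [1.663 + 17.7]·2097 = 4.063e+04 Pa.
Q = V·A = 2.27·0.008659 = 0.01966 m³/s.
Pumping power P = QΔP = 0.01966·4.063e+04 = 798.6 W = 0.799 kW.

P ≈ 0.799 kW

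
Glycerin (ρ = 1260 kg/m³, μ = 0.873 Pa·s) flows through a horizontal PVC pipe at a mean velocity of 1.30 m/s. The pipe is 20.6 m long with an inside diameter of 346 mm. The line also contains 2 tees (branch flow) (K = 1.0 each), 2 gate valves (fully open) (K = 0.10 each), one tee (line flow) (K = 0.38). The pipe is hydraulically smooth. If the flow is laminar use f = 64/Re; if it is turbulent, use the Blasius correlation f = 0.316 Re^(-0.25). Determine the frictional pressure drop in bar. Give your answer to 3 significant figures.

Reynolds number Re = ρVD/μ = 1260 · 1.3 · 0.346 / 0.873 = 649.2.
Re < 2300 → laminar flow, so f = 64/Re = 64/649.2 = 0.09858 (the turbulent correlation is not needed).
Total minor-loss coefficient ΣK = 2·1 + 2·0.1 + 1·0.38 = 2.58.
ΔP = [f·L/D + ΣK]·(ρV²/2) = [0.09858·20.6/0.346 + 2.58]·(1260·1.3²/2) = [5.869 + 2.58]·1065 = 8996 Pa.
ΔP = 8996 Pa = 0.0900 bar.

ΔP ≈ 0.0900 bar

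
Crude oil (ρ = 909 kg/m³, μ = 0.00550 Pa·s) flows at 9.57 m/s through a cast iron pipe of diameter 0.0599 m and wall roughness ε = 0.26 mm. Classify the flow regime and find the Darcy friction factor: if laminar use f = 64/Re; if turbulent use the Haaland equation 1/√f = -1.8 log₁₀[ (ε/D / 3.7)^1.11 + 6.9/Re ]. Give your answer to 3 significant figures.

f ≈ 0.0301

Re = ρVD/μ = 909·9.57·0.0599/0.0055 = 9.474e+04.
Re > 4000 → turbulent. ε/D = 0.00026/0.0599 = 0.00434; Haaland: 1/√f = -1.8 log₁₀[0.000558 + 7.28e-05] = 5.76, so f = 0.03014.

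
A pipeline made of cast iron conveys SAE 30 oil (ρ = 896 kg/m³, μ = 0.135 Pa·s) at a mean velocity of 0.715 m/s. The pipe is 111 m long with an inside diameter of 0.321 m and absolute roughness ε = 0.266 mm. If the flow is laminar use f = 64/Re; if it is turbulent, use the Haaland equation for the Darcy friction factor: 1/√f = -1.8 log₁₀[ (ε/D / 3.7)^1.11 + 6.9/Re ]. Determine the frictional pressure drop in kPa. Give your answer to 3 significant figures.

Reynolds number Re = ρVD/μ = 896 · 0.715 · 0.321 / 0.135 = 1523.
Re < 2300 → laminar flow, so f = 64/Re = 64/1523 = 0.04201 (the turbulent correlation is not needed).
Darcy-Weisbach: ΔP = f(L/D)(ρV²/2) = 0.04201·(111/0.321)·(896·0.715²/2) = 0.04201·345.8·229 = 3327 Pa.
ΔP = 3327 Pa = 3.33 kPa.

ΔP ≈ 3.33 kPa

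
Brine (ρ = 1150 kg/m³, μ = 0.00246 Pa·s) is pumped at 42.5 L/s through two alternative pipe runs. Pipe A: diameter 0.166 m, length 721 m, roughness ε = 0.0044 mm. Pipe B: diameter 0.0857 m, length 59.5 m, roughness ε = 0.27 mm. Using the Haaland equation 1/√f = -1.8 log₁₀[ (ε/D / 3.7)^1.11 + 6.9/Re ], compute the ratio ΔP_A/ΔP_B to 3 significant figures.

ΔP_A/ΔP_B ≈ 0.272

Pipe A: V = Q/A = 0.0425/0.02164 = 1.964 m/s; Re = 1.524e+05; ε/D = 2.65e-05; Haaland → f = 0.01649; ΔP_A = f(L/D)(ρV²/2) = 1.588e+05 Pa.
Pipe B: V = Q/A = 0.0425/0.005768 = 7.368 m/s; Re = 2.952e+05; ε/D = 0.00315; Haaland → f = 0.02698; ΔP_B = f(L/D)(ρV²/2) = 5.847e+05 Pa.
ΔP_A/ΔP_B = 1.588e+05/5.847e+05 = 0.272.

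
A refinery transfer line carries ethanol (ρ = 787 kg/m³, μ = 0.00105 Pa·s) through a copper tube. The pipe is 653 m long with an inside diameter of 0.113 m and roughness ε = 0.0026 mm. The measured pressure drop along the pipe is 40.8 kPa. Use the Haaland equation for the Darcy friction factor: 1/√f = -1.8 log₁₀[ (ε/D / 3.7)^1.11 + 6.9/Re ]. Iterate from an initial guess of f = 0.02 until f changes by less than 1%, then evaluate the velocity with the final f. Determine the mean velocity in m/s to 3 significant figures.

V ≈ 0.982 m/s

Rearranging Darcy-Weisbach: V = √(2·ΔP·D/(f·L·ρ)). With ε/D = 2.6e-06/0.113 = 2.3e-05, iterate starting from f = 0.02:
  f = 0.02 → V = √(2·4.08e+04·0.113/(0.02·653·787)) = 0.9472 m/s; Re = ρVD/μ = 8.022e+04; f → 0.01875
  f = 0.01875 → V = 0.9782 m/s; Re = 8.285e+04; f → 0.01862
Converged (Δf/f < 1%). With the final f = 0.01862: V = √(2·4.08e+04·0.113/(0.01862·653·787)) = 0.9815 m/s.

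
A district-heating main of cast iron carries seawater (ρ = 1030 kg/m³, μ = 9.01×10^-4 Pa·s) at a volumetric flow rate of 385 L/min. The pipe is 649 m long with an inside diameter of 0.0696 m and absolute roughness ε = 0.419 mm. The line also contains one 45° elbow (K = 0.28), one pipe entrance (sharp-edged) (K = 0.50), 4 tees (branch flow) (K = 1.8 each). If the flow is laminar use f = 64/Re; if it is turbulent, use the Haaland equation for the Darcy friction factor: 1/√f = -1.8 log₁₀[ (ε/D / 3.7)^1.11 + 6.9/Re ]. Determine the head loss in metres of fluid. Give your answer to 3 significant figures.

h_f ≈ 45.5 m

Q = 385 L/min = 385/60000 = 0.006417 m³/s.
Cross-sectional area A = πD²/4 = π(0.0696)²/4 = 0.003805 m²; mean velocity V = Q/A = 0.006417/0.003805 = 1.687 m/s.
Reynolds number Re = ρVD/μ = 1030 · 1.687 · 0.0696 / 0.000901 = 1.342e+05.
Re > 4000 → turbulent. Relative roughness ε/D = 0.000419/0.0696 = 0.00602. Haaland: 1/√f = -1.8 log₁₀[(0.00602/3.7)^1.11 + 6.9/1.342e+05] = -1.8 log₁₀[0.000803 + 5.14e-05] = 5.523, so f = 0.03278.
Total minor-loss coefficient ΣK = 1·0.28 + 1·0.5 + 4·1.8 = 7.98.
ΔP = [f·L/D + ΣK]·(ρV²/2) = [0.03278·649/0.0696 + 7.98]·(1030·1.687²/2) = [305.7 + 7.98]·1465 = 4.595e+05 Pa.
Head loss h_f = ΔP/(ρg) = 4.595e+05/(1030·9.81) = 45.5 m.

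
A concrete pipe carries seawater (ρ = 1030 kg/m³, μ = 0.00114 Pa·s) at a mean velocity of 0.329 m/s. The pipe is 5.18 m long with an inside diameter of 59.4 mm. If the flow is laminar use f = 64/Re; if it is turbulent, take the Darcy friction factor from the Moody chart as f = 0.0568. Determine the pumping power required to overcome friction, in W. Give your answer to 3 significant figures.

P ≈ 0.252 W

Reynolds number Re = ρVD/μ = 1030 · 0.329 · 0.0594 / 0.00114 = 1.766e+04.
Re > 4000 → turbulent; use the Moody-chart value f = 0.0568.
Darcy-Weisbach: ΔP = f(L/D)(ρV²/2) = 0.0568·(5.18/0.0594)·(1030·0.329²/2) = 0.0568·87.21·55.74 = 276.1 Pa.
Q = V·A = 0.329·0.002771 = 0.0009117 m³/s.
Pumping power P = QΔP = 0.0009117·276.1 = 0.2517 W = 0.252 W.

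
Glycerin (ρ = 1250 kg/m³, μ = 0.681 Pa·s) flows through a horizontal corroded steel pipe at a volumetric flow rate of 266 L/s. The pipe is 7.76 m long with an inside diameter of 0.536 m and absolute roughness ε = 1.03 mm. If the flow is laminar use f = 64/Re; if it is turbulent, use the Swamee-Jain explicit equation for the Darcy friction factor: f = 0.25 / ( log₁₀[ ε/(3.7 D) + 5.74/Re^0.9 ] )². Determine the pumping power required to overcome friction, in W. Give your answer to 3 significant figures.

P ≈ 185 W

Q = 266 L/s = 266/1000 = 0.266 m³/s.
Cross-sectional area A = πD²/4 = π(0.536)²/4 = 0.2256 m²; mean velocity V = Q/A = 0.266/0.2256 = 1.179 m/s.
Reynolds number Re = ρVD/μ = 1250 · 1.179 · 0.536 / 0.681 = 1160.
Re < 2300 → laminar flow, so f = 64/Re = 64/1160 = 0.05518 (the turbulent correlation is not needed).
Darcy-Weisbach: ΔP = f(L/D)(ρV²/2) = 0.05518·(7.76/0.536)·(1250·1.179²/2) = 0.05518·14.48·868.6 = 693.9 Pa.
Pumping power P = QΔP = 0.266·693.9 = 184.6 W = 185 W.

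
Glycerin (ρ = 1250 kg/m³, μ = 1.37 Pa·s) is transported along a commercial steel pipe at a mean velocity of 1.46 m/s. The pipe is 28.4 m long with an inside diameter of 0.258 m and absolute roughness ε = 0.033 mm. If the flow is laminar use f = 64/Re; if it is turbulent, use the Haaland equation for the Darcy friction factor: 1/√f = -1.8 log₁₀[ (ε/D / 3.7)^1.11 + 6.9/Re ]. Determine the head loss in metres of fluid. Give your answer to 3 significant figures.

h_f ≈ 2.23 m

Reynolds number Re = ρVD/μ = 1250 · 1.46 · 0.258 / 1.37 = 343.7.
Re < 2300 → laminar flow, so f = 64/Re = 64/343.7 = 0.1862 (the turbulent correlation is not needed).
Darcy-Weisbach: ΔP = f(L/D)(ρV²/2) = 0.1862·(28.4/0.258)·(1250·1.46²/2) = 0.1862·110.1·1332 = 2.731e+04 Pa.
Head loss h_f = ΔP/(ρg) = 2.731e+04/(1250·9.81) = 2.23 m.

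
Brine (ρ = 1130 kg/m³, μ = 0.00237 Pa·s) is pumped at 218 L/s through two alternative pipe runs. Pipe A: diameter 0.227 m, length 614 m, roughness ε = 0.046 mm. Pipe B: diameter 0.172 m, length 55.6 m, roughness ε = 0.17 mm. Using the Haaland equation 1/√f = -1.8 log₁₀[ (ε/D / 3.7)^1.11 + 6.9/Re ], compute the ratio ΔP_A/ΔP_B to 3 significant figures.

ΔP_A/ΔP_B ≈ 2.09

Pipe A: V = Q/A = 0.218/0.04047 = 5.387 m/s; Re = 5.83e+05; ε/D = 0.000203; Haaland → f = 0.01513; ΔP_A = f(L/D)(ρV²/2) = 6.709e+05 Pa.
Pipe B: V = Q/A = 0.218/0.02324 = 9.382 m/s; Re = 7.694e+05; ε/D = 0.000988; Haaland → f = 0.01997; ΔP_B = f(L/D)(ρV²/2) = 3.21e+05 Pa.
ΔP_A/ΔP_B = 6.709e+05/3.21e+05 = 2.09.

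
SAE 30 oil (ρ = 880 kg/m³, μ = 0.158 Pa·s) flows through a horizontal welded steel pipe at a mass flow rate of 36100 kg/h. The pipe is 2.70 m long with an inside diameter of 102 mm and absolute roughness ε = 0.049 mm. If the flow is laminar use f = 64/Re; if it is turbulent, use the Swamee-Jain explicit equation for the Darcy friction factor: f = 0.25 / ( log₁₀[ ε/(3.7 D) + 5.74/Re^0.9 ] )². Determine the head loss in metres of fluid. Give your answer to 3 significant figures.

h_f ≈ 0.212 m

ṁ = 36100 kg/h = 36100/3600 = 10.03 kg/s.
A = πD²/4 = π(0.102)²/4 = 0.008171 m²; mean velocity V = ṁ/(ρA) = 10.03/(880 · 0.008171) = 1.395 m/s.
Reynolds number Re = ρVD/μ = 880 · 1.395 · 0.102 / 0.158 = 792.2.
Re < 2300 → laminar flow, so f = 64/Re = 64/792.2 = 0.08078 (the turbulent correlation is not needed).
Darcy-Weisbach: ΔP = f(L/D)(ρV²/2) = 0.08078·(2.7/0.102)·(880·1.395²/2) = 0.08078·26.47·855.7 = 1830 Pa.
Head loss h_f = ΔP/(ρg) = 1830/(880·9.81) = 0.212 m.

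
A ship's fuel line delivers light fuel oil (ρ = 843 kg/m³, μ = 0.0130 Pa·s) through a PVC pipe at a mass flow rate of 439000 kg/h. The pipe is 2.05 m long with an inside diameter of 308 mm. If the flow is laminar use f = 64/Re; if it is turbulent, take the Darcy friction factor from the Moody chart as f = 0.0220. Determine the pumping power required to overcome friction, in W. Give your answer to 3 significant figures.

P ≈ 33.7 W

ṁ = 439000 kg/h = 439000/3600 = 121.9 kg/s.
A = πD²/4 = π(0.308)²/4 = 0.07451 m²; mean velocity V = ṁ/(ρA) = 121.9/(843 · 0.07451) = 1.942 m/s.
Reynolds number Re = ρVD/μ = 843 · 1.942 · 0.308 / 0.013 = 3.878e+04.
Re > 4000 → turbulent; use the Moody-chart value f = 0.0220.
Darcy-Weisbach: ΔP = f(L/D)(ρV²/2) = 0.022·(2.05/0.308)·(843·1.942²/2) = 0.022·6.656·1589 = 232.7 Pa.
Q = ṁ/ρ = 121.9/843 = 0.1447 m³/s.
Pumping power P = QΔP = 0.1447·232.7 = 33.65 W = 33.7 W.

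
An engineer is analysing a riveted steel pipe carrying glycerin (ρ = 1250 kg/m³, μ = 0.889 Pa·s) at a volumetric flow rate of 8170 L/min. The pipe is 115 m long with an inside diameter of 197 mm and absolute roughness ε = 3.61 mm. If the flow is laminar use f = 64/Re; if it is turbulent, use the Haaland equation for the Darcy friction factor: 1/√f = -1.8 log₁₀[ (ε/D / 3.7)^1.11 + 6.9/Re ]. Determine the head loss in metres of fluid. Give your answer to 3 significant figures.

h_f ≈ 30.7 m

Q = 8170 L/min = 8170/60000 = 0.1362 m³/s.
Cross-sectional area A = πD²/4 = π(0.197)²/4 = 0.03048 m²; mean velocity V = Q/A = 0.1362/0.03048 = 4.467 m/s.
Reynolds number Re = ρVD/μ = 1250 · 4.467 · 0.197 / 0.889 = 1237.
Re < 2300 → laminar flow, so f = 64/Re = 64/1237 = 0.05172 (the turbulent correlation is not needed).
Darcy-Weisbach: ΔP = f(L/D)(ρV²/2) = 0.05172·(115/0.197)·(1250·4.467²/2) = 0.05172·583.8·1.247e+04 = 3.766e+05 Pa.
Head loss h_f = ΔP/(ρg) = 3.766e+05/(1250·9.81) = 30.7 m.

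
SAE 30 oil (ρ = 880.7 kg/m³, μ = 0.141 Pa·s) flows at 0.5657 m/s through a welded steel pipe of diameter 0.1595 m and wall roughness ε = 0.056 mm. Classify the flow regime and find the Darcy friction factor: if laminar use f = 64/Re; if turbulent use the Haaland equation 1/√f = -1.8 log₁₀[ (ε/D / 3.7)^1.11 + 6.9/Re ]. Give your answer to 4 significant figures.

Re = ρVD/μ = 880.7·0.5657·0.1595/0.141 = 563.6.
Re < 2300 → laminar, so f = 64/Re = 0.1136 (roughness is irrelevant in laminar flow).

f ≈ 0.1136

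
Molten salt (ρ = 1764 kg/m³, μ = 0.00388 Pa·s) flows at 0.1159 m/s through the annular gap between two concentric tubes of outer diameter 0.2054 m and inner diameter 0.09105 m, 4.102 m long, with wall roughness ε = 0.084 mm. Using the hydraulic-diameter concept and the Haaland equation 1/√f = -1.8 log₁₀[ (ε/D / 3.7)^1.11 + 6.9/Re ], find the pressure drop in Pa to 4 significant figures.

Hydraulic diameter D_h = 4A/P = D_o - D_i = 0.2054 - 0.09105 = 0.1143 m.
Re = ρVD_h/μ = 1764·0.1159·0.1143/0.00388 = 6025.
ε/D_h = 8.4e-05/0.1143 = 0.000735; Haaland gives 1/√f = -1.8 log₁₀[7.77e-05+0.00115] = 5.243, so f = 0.03638.
ΔP = f(L/D_h)(ρV²/2) = 0.03638·4.102/0.1143·11.85 = 15.46 Pa.

ΔP ≈ 15.46 Pa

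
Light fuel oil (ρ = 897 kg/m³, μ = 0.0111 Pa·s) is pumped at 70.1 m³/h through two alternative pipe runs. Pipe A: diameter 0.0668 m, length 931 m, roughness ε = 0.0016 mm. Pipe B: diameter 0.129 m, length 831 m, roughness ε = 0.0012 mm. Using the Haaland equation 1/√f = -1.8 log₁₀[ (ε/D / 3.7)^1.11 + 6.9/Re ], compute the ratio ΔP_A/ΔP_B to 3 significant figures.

Pipe A: V = Q/A = 0.01947/0.003505 = 5.556 m/s; Re = 2.999e+04; ε/D = 2.4e-05; Haaland → f = 0.02336; ΔP_A = f(L/D)(ρV²/2) = 4.508e+06 Pa.
Pipe B: V = Q/A = 0.01947/0.01307 = 1.49 m/s; Re = 1.553e+04; ε/D = 9.3e-06; Haaland → f = 0.02747; ΔP_B = f(L/D)(ρV²/2) = 1.762e+05 Pa.
ΔP_A/ΔP_B = 4.508e+06/1.762e+05 = 25.6.

ΔP_A/ΔP_B ≈ 25.6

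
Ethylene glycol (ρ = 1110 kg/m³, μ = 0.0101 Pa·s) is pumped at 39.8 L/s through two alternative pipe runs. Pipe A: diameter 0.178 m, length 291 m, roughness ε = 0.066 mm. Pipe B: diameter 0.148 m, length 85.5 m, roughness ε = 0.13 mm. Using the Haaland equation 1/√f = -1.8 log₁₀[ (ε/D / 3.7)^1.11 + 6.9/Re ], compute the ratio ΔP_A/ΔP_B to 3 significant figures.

ΔP_A/ΔP_B ≈ 1.33

Pipe A: V = Q/A = 0.0398/0.02488 = 1.599 m/s; Re = 3.129e+04; ε/D = 0.000371; Haaland → f = 0.02395; ΔP_A = f(L/D)(ρV²/2) = 5.558e+04 Pa.
Pipe B: V = Q/A = 0.0398/0.0172 = 2.314 m/s; Re = 3.763e+04; ε/D = 0.000878; Haaland → f = 0.02441; ΔP_B = f(L/D)(ρV²/2) = 4.189e+04 Pa.
ΔP_A/ΔP_B = 5.558e+04/4.189e+04 = 1.33.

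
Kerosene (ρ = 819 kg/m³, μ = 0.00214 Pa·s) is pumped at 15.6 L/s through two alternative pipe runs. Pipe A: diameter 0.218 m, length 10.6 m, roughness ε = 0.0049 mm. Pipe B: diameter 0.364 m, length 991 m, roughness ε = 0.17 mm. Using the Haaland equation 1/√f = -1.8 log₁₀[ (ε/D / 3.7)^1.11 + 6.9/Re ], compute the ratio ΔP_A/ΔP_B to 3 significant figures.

ΔP_A/ΔP_B ≈ 0.119

Pipe A: V = Q/A = 0.0156/0.03733 = 0.4179 m/s; Re = 3.487e+04; ε/D = 2.25e-05; Haaland → f = 0.02254; ΔP_A = f(L/D)(ρV²/2) = 78.41 Pa.
Pipe B: V = Q/A = 0.0156/0.1041 = 0.1499 m/s; Re = 2.088e+04; ε/D = 0.000467; Haaland → f = 0.02634; ΔP_B = f(L/D)(ρV²/2) = 659.9 Pa.
ΔP_A/ΔP_B = 78.41/659.9 = 0.119.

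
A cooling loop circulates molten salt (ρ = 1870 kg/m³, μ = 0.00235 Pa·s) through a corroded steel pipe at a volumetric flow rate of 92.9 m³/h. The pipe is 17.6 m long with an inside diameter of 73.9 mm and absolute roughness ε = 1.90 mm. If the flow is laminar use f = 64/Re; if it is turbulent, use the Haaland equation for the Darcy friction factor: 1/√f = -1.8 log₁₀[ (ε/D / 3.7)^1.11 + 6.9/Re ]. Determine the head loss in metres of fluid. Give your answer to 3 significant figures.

Q = 92.9 m³/h = 92.9/3600 = 0.02581 m³/s.
Cross-sectional area A = πD²/4 = π(0.0739)²/4 = 0.004289 m²; mean velocity V = Q/A = 0.02581/0.004289 = 6.016 m/s.
Reynolds number Re = ρVD/μ = 1870 · 6.016 · 0.0739 / 0.00235 = 3.538e+05.
Re > 4000 → turbulent. Relative roughness ε/D = 0.0019/0.0739 = 0.0257. Haaland: 1/√f = -1.8 log₁₀[(0.0257/3.7)^1.11 + 6.9/3.538e+05] = -1.8 log₁₀[0.00402 + 1.95e-05] = 4.308, so f = 0.05388.
Darcy-Weisbach: ΔP = f(L/D)(ρV²/2) = 0.05388·(17.6/0.0739)·(1870·6.016²/2) = 0.05388·238.2·3.384e+04 = 4.343e+05 Pa.
Head loss h_f = ΔP/(ρg) = 4.343e+05/(1870·9.81) = 23.7 m.

h_f ≈ 23.7 m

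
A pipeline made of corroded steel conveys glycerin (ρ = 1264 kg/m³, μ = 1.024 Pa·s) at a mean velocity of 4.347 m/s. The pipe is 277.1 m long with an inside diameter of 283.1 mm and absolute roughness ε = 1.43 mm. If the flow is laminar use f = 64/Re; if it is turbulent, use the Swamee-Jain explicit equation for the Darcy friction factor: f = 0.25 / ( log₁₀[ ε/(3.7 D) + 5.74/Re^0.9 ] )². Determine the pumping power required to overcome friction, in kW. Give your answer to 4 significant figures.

Reynolds number Re = ρVD/μ = 1264 · 4.347 · 0.2831 / 1.02 = 1519.
Re < 2300 → laminar flow, so f = 64/Re = 64/1519 = 0.04213 (the turbulent correlation is not needed).
Darcy-Weisbach: ΔP = f(L/D)(ρV²/2) = 0.04213·(277.1/0.2831)·(1264·4.347²/2) = 0.04213·978.8·1.194e+04 = 4.925e+05 Pa.
Q = V·A = 4.347·0.06295 = 0.2736 m³/s.
Pumping power P = QΔP = 0.2736·4.925e+05 = 134760 W = 134.8 kW.

P ≈ 134.8 kW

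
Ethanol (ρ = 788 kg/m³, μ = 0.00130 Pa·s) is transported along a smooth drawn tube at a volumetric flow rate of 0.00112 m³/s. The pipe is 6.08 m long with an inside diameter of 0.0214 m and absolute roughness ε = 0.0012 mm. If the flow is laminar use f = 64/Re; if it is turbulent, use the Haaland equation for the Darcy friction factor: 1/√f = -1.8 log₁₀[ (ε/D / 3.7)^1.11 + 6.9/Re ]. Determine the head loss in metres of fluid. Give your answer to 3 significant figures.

Cross-sectional area A = πD²/4 = π(0.0214)²/4 = 0.0003597 m²; mean velocity V = Q/A = 0.00112/0.0003597 = 3.114 m/s.
Reynolds number Re = ρVD/μ = 788 · 3.114 · 0.0214 / 0.0013 = 4.039e+04.
Re > 4000 → turbulent. Relative roughness ε/D = 1.2e-06/0.0214 = 5.61e-05. Haaland: 1/√f = -1.8 log₁₀[(5.61e-05/3.7)^1.11 + 6.9/4.039e+04] = -1.8 log₁₀[4.47e-06 + 0.000171] = 6.761, so f = 0.02188.
Darcy-Weisbach: ΔP = f(L/D)(ρV²/2) = 0.02188·(6.08/0.0214)·(788·3.114²/2) = 0.02188·284.1·3820 = 2.374e+04 Pa.
Head loss h_f = ΔP/(ρg) = 2.374e+04/(788·9.81) = 3.07 m.

h_f ≈ 3.07 m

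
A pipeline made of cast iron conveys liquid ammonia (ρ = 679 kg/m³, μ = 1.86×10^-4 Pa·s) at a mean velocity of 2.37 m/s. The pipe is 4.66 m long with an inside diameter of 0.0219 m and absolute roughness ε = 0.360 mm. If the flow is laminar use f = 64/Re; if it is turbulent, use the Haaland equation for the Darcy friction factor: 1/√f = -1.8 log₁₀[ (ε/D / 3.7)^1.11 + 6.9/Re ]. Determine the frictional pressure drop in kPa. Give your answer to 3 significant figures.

Reynolds number Re = ρVD/μ = 679 · 2.37 · 0.0219 / 0.000186 = 1.895e+05.
Re > 4000 → turbulent. Relative roughness ε/D = 0.00036/0.0219 = 0.0164. Haaland: 1/√f = -1.8 log₁₀[(0.0164/3.7)^1.11 + 6.9/1.895e+05] = -1.8 log₁₀[0.00245 + 3.64e-05] = 4.688, so f = 0.04549.
Darcy-Weisbach: ΔP = f(L/D)(ρV²/2) = 0.04549·(4.66/0.0219)·(679·2.37²/2) = 0.04549·212.8·1907 = 1.846e+04 Pa.
ΔP = 1.846e+04 Pa = 18.5 kPa.

ΔP ≈ 18.5 kPa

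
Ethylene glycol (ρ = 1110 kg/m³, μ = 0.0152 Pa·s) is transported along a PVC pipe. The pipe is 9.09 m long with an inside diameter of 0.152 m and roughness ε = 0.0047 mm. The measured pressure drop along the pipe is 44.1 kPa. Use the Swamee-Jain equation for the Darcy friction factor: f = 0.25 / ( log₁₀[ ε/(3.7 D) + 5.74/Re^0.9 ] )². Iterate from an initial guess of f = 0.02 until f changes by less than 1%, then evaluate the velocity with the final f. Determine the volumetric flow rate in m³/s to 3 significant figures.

Rearranging Darcy-Weisbach: V = √(2·ΔP·D/(f·L·ρ)). With ε/D = 4.7e-06/0.152 = 3.09e-05, iterate starting from f = 0.02:
  f = 0.02 → V = √(2·4.41e+04·0.152/(0.02·9.09·1110)) = 8.151 m/s; Re = ρVD/μ = 9.047e+04; f → 0.01842
  f = 0.01842 → V = 8.493 m/s; Re = 9.427e+04; f → 0.01827
Converged (Δf/f < 1%). With the final f = 0.01827: V = √(2·4.41e+04·0.152/(0.01827·9.09·1110)) = 8.529 m/s.
Q = V·A = 8.529·(π/4·0.152²) = 0.1548 m³/s = 0.155 m³/s.

Q ≈ 0.155 m³/s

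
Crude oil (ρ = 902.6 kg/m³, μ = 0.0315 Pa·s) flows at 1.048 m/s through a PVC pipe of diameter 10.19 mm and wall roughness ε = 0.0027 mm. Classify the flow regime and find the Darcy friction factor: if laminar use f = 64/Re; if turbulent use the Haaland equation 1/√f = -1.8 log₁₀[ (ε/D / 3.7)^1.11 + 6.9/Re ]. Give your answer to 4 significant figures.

f ≈ 0.2092

Re = ρVD/μ = 902.6·1.048·0.01019/0.0315 = 306.
Re < 2300 → laminar, so f = 64/Re = 0.2092 (roughness is irrelevant in laminar flow).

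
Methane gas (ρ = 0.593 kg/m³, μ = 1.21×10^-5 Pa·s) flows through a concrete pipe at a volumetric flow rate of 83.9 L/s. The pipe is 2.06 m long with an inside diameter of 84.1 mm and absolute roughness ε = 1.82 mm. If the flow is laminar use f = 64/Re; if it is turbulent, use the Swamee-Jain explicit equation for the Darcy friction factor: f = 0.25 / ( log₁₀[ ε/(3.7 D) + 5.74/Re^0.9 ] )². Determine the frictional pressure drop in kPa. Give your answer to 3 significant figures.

ΔP ≈ 0.0846 kPa

Q = 83.9 L/s = 83.9/1000 = 0.0839 m³/s.
Cross-sectional area A = πD²/4 = π(0.0841)²/4 = 0.005555 m²; mean velocity V = Q/A = 0.0839/0.005555 = 15.1 m/s.
Reynolds number Re = ρVD/μ = 0.593 · 15.1 · 0.0841 / 1.21e-05 = 6.225e+04.
Re > 4000 → turbulent. Relative roughness ε/D = 0.00182/0.0841 = 0.0216. Swamee-Jain: f = 0.25/(log₁₀[0.0216/3.7 + 5.74/6.225e+04^0.9])² = 0.25/(log₁₀[0.00585 + 0.000278])² = 0.25/(-2.213)² = 0.05106.
Darcy-Weisbach: ΔP = f(L/D)(ρV²/2) = 0.05106·(2.06/0.0841)·(0.593·15.1²/2) = 0.05106·24.49·67.64 = 84.59 Pa.
ΔP = 84.59 Pa = 0.0846 kPa.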